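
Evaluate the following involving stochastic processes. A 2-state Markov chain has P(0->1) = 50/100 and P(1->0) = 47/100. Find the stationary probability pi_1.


Stationary distribution: pi_0 = p10/(p01+p10), pi_1 = p01/(p01+p10)
p01 = 0.5000, p10 = 0.4700
pi_1 = 0.5155

0.5155


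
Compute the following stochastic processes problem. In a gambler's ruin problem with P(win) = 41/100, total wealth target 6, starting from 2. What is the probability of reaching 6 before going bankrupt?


Gambler's ruin formula:
r = q/p = 0.5900/0.4100 = 1.4390
P(win) = (1 - r^i)/(1 - r^N)
= (1 - 1.4390^2)/(1 - 1.4390^6)
= 0.1359

0.1359


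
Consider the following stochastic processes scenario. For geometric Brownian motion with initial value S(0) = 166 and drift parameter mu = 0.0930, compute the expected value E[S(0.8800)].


E[S(t)] = S(0) * exp(mu * t)
= 166 * exp(0.0930 * 0.8800)
= 166 * 1.0853
= 180.1568

180.1568


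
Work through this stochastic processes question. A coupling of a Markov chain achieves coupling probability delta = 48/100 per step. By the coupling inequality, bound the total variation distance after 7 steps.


TV distance bound <= (1-delta)^n
= (1 - 0.4800)^7
= 0.5200^7
= 0.0103

0.0103


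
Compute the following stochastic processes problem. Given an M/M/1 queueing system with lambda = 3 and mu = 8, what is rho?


rho = lambda/mu
= 3/8
= 0.3750

0.3750


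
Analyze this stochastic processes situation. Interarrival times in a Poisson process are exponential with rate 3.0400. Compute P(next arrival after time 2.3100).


P(X > t) = exp(-lambda * t)
= exp(-3.0400 * 2.3100)
= exp(-7.0224) = 8.9168e-04

8.9168e-04


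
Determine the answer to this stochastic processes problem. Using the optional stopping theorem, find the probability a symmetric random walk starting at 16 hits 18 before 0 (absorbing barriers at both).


By optional stopping theorem: E(M at tau) = M(0) = 16
P(hit 18)*18 + P(hit 0)*0 = 16
P(hit 18) = (16 - 0)/(18 - 0) = 8/9 = 0.8889

0.8889


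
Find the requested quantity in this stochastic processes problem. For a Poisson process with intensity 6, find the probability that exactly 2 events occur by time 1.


P(N(t)=k) = (lambda*t)^k * exp(-lambda*t) / k!
lambda*t = 6
= 6^2 * exp(-6) / 2!
= 36 * 0.0025 / 2
= 0.0446

0.0446


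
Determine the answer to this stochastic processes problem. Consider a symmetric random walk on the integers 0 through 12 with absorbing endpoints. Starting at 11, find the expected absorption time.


For symmetric RW on 0,...,N with absorbing barriers, E(i) = i*(N-i)
E(11) = 11 * 1 = 11

11


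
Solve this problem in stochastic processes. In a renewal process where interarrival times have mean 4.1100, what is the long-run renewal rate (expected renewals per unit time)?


Long-run renewal rate = 1/E(X)
= 1/4.1100
= 0.2433

0.2433


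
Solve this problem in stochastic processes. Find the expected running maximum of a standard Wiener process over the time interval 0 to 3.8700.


E(max B(s)) = sqrt(2t/pi)
= sqrt(2*3.8700/pi)
= sqrt(2.4637)
= 1.5696

1.5696


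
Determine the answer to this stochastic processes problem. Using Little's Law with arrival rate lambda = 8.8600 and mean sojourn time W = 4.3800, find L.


Little's Law: L = lambda * W
= 8.8600 * 4.3800
= 38.8068

38.8068


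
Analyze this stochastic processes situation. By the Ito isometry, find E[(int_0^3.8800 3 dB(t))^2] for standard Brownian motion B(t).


By Ito isometry: E[(int f dB)^2] = int f^2 dt
= 3^2 * 3.8800
= 9 * 3.8800 = 34.9200

34.9200


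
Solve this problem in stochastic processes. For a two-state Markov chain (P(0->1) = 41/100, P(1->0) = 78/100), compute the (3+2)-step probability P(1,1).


P^5 = P^3 * P^2
Computing via matrix multiplication of the transition matrix.
Entry (1,1) of P^5 = 0.3444

0.3444


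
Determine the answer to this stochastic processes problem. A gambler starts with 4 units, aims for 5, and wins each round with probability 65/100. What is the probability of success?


Gambler's ruin formula:
r = q/p = 0.3500/0.6500 = 0.5385
P(win) = (1 - r^i)/(1 - r^N)
= (1 - 0.5385^4)/(1 - 0.5385^5)
= 0.9594

0.9594


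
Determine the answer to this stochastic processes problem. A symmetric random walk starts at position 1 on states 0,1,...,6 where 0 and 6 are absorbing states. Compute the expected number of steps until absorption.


For symmetric RW on 0,...,N with absorbing barriers, E(i) = i*(N-i)
E(1) = 1 * 5 = 5

5


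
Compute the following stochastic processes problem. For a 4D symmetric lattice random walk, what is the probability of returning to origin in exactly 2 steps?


P(return in 2 steps) = P(reverse first step) = 1/(2d)
= 1/8
= 0.1250

0.1250


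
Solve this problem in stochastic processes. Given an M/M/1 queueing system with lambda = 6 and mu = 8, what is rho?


rho = lambda/mu
= 6/8
= 0.7500

0.7500


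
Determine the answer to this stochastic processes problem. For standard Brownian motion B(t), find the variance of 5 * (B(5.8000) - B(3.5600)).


Var(alpha*(B(t)-B(s))) = alpha^2 * (t-s)
= 5^2 * (5.8000 - 3.5600)
= 25 * 2.2400
= 56.0000

56.0000


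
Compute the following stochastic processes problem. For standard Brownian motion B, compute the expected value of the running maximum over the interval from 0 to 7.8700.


E(max B(s)) = sqrt(2t/pi)
= sqrt(2*7.8700/pi)
= sqrt(5.0102)
= 2.2383

2.2383


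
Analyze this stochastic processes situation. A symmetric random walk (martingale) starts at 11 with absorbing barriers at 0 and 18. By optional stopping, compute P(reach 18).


By optional stopping theorem: E(M at tau) = M(0) = 11
P(hit 18)*18 + P(hit 0)*0 = 11
P(hit 18) = (11 - 0)/(18 - 0) = 11/18 = 0.6111

0.6111


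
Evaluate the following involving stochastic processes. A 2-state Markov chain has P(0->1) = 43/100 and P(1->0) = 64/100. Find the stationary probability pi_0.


Stationary distribution: pi_0 = p10/(p01+p10), pi_1 = p01/(p01+p10)
p01 = 0.4300, p10 = 0.6400
pi_0 = 0.5981

0.5981


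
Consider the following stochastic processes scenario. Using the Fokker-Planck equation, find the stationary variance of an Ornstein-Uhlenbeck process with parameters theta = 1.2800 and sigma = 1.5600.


Stationary variance = sigma^2 / (2*theta)
= 1.5600^2 / (2*1.2800)
= 2.4336 / 2.5600
= 0.9506

0.9506


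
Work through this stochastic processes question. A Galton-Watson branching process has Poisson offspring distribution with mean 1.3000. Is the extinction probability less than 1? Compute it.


Since mu = 1.3000 > 1, extinction prob q < 1.
Solve s = exp(mu*(s-1)) iteratively.
q = 0.5770

0.5770


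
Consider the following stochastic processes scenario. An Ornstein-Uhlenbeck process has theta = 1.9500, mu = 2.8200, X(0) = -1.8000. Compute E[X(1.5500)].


E[X(t)] = mu + (X(0) - mu)*exp(-theta*t)
= 2.8200 + (-1.8000 - 2.8200)*exp(-1.9500*1.5500)
= 2.8200 + -4.6200 * 0.0487
= 2.5951

2.5951


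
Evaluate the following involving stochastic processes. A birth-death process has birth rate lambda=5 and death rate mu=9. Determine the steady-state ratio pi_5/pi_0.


For birth-death process, pi_n/pi_0 = (lambda/mu)^n
= (5/9)^5
= 0.0529

0.0529


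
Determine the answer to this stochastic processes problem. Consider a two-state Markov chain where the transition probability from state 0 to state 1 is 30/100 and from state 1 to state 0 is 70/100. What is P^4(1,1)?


Computing P^4 by matrix multiplication.
P = [[0.7000, 0.3000], [0.7000, 0.3000]]
After raising P to the power 4:
P^4(1,1) = 0.3000

0.3000


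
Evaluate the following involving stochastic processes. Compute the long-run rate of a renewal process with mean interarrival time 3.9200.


Long-run renewal rate = 1/E(X)
= 1/3.9200
= 0.2551

0.2551


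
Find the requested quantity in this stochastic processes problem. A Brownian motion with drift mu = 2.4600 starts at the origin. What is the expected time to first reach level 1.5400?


Expected first passage time = a/mu
= 1.5400/2.4600
= 0.6260

0.6260


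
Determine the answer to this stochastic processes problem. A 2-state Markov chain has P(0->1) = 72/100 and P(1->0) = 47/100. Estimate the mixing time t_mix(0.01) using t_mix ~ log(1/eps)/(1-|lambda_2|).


lambda_2 = |1 - p01 - p10| = |1 - 0.7200 - 0.4700| = 0.1900
t_mix ~ log(1/eps)/(1 - |lambda_2|)
= log(100)/(1 - 0.1900) = 4.6052/0.8100
= 5.6854

5.6854


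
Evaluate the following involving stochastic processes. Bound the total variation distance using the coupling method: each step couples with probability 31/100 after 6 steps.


TV distance bound <= (1-delta)^n
= (1 - 0.3100)^6
= 0.6900^6
= 0.1079

0.1079


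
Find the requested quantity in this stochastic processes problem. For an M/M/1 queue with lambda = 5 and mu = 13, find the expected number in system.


rho = 5/13 = 0.3846
L = rho/(1-rho)
= 0.3846/0.6154
= 0.6250

0.6250


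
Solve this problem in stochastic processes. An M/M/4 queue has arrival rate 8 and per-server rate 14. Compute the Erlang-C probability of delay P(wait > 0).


a = lambda/mu = 0.5714
rho = a/c = 0.1429
Erlang-C formula applied:
C(c,a) = 0.0029

0.0029


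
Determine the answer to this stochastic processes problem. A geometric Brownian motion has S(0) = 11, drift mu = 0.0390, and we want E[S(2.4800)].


E[S(t)] = S(0) * exp(mu * t)
= 11 * exp(0.0390 * 2.4800)
= 11 * 1.1016
= 12.1171

12.1171


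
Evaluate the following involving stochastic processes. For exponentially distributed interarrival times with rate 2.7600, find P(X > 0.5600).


P(X > t) = exp(-lambda * t)
= exp(-2.7600 * 0.5600)
= exp(-1.5456) = 0.2132

0.2132


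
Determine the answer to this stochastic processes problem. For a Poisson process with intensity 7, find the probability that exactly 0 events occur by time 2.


P(N(t)=k) = (lambda*t)^k * exp(-lambda*t) / k!
lambda*t = 14
= 14^0 * exp(-14) / 0!
= 1 * 8.3153e-07 / 1
= 8.3153e-07

8.3153e-07


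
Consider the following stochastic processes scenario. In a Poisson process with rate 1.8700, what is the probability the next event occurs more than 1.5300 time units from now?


P(X > t) = exp(-lambda * t)
= exp(-1.8700 * 1.5300)
= exp(-2.8611) = 0.0572

0.0572


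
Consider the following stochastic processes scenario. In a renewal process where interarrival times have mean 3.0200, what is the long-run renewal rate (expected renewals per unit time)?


Long-run renewal rate = 1/E(X)
= 1/3.0200
= 0.3311

0.3311


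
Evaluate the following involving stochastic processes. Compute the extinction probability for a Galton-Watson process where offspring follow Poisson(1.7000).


Since mu = 1.7000 > 1, extinction prob q < 1.
Solve s = exp(mu*(s-1)) iteratively.
q = 0.3088

0.3088


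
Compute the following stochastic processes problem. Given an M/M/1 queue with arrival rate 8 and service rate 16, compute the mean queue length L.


rho = 8/16 = 0.5000
L = rho/(1-rho)
= 0.5000/0.5000
= 1.0000

1.0000


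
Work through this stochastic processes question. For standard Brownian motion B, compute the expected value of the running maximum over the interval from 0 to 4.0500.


E(max B(s)) = sqrt(2t/pi)
= sqrt(2*4.0500/pi)
= sqrt(2.5783)
= 1.6057

1.6057


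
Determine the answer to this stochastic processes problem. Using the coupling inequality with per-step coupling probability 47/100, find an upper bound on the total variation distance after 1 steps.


TV distance bound <= (1-delta)^n
= (1 - 0.4700)^1
= 0.5300^1
= 0.5300

0.5300


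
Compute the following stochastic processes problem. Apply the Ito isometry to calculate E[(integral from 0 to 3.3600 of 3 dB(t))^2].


By Ito isometry: E[(int f dB)^2] = int f^2 dt
= 3^2 * 3.3600
= 9 * 3.3600 = 30.2400

30.2400


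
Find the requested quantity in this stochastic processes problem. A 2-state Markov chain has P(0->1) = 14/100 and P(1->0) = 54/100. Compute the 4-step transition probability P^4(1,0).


Computing P^4 by matrix multiplication.
P = [[0.8600, 0.1400], [0.5400, 0.4600]]
After raising P to the power 4:
P^4(1,0) = 0.7858

0.7858


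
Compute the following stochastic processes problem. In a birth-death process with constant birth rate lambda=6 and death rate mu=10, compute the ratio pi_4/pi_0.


For birth-death process, pi_n/pi_0 = (lambda/mu)^n
= (6/10)^4
= 0.1296

0.1296


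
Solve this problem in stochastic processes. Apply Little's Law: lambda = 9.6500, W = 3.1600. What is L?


Little's Law: L = lambda * W
= 9.6500 * 3.1600
= 30.4940

30.4940


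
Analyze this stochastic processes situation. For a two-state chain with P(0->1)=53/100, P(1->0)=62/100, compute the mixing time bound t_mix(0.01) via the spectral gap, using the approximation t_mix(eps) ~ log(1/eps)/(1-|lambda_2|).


lambda_2 = |1 - p01 - p10| = |1 - 0.5300 - 0.6200| = 0.1500
t_mix ~ log(1/eps)/(1 - |lambda_2|)
= log(100)/(1 - 0.1500) = 4.6052/0.8500
= 5.4178

5.4178


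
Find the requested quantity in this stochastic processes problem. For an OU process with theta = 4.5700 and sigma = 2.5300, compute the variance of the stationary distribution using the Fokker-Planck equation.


Stationary variance = sigma^2 / (2*theta)
= 2.5300^2 / (2*4.5700)
= 6.4009 / 9.1400
= 0.7003

0.7003


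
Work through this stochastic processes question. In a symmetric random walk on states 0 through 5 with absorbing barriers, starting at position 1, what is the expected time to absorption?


For symmetric RW on 0,...,N with absorbing barriers, E(i) = i*(N-i)
E(1) = 1 * 4 = 4

4


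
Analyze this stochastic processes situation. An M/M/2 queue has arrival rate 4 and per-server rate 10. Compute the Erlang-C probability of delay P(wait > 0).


a = lambda/mu = 0.4000
rho = a/c = 0.2000
Erlang-C formula applied:
C(c,a) = 0.0667

0.0667


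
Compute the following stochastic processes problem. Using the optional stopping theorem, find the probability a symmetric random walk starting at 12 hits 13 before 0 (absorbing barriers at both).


By optional stopping theorem: E(M at tau) = M(0) = 12
P(hit 13)*13 + P(hit 0)*0 = 12
P(hit 13) = (12 - 0)/(13 - 0) = 12/13 = 0.9231

0.9231


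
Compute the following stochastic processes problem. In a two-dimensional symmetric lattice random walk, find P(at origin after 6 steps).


P = C(6,3)^2 / 4^6
= 20^2 / 4096
= 400 / 4096
= 0.0977

0.0977


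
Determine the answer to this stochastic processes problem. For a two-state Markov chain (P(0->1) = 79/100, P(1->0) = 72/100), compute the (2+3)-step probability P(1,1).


P^5 = P^2 * P^3
Computing via matrix multiplication of the transition matrix.
Entry (1,1) of P^5 = 0.5067

0.5067


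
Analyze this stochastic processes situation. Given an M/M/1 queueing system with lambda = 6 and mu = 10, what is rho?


rho = lambda/mu
= 6/10
= 0.6000

0.6000


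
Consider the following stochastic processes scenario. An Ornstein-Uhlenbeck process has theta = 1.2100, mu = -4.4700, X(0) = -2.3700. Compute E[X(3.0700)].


E[X(t)] = mu + (X(0) - mu)*exp(-theta*t)
= -4.4700 + (-2.3700 - -4.4700)*exp(-1.2100*3.0700)
= -4.4700 + 2.1000 * 0.0244
= -4.4188

-4.4188


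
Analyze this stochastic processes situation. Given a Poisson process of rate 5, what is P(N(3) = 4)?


P(N(t)=k) = (lambda*t)^k * exp(-lambda*t) / k!
lambda*t = 15
= 15^4 * exp(-15) / 4!
= 50625 * 3.0590e-07 / 24
= 6.4526e-04

6.4526e-04


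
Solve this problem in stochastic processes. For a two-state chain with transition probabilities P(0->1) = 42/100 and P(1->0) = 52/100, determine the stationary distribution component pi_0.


Stationary distribution: pi_0 = p10/(p01+p10), pi_1 = p01/(p01+p10)
p01 = 0.4200, p10 = 0.5200
pi_0 = 0.5532

0.5532


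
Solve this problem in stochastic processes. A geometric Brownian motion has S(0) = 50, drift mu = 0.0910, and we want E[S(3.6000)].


E[S(t)] = S(0) * exp(mu * t)
= 50 * exp(0.0910 * 3.6000)
= 50 * 1.3876
= 69.3817

69.3817


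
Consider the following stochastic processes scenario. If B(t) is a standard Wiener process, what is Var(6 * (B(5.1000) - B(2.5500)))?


Var(alpha*(B(t)-B(s))) = alpha^2 * (t-s)
= 6^2 * (5.1000 - 2.5500)
= 36 * 2.5500
= 91.8000

91.8000


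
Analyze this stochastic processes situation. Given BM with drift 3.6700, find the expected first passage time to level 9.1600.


Expected first passage time = a/mu
= 9.1600/3.6700
= 2.4959

2.4959


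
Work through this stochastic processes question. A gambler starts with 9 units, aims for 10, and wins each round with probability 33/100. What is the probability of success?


Gambler's ruin formula:
r = q/p = 0.6700/0.3300 = 2.0303
P(win) = (1 - r^i)/(1 - r^N)
= (1 - 2.0303^9)/(1 - 2.0303^10)
= 0.4921

0.4921


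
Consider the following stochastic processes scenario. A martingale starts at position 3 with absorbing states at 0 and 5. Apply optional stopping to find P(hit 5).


By optional stopping theorem: E(M at tau) = M(0) = 3
P(hit 5)*5 + P(hit 0)*0 = 3
P(hit 5) = (3 - 0)/(5 - 0) = 3/5 = 0.6000

0.6000


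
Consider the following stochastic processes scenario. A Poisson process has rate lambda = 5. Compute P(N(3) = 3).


P(N(t)=k) = (lambda*t)^k * exp(-lambda*t) / k!
lambda*t = 15
= 15^3 * exp(-15) / 3!
= 3375 * 3.0590e-07 / 6
= 1.7207e-04

1.7207e-04


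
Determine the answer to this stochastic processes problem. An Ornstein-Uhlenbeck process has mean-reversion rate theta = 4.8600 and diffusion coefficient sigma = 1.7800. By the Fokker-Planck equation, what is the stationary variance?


Stationary variance = sigma^2 / (2*theta)
= 1.7800^2 / (2*4.8600)
= 3.1684 / 9.7200
= 0.3260

0.3260


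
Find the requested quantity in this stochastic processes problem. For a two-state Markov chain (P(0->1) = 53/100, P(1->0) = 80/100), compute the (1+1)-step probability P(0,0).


P^2 = P^1 * P^1
Computing via matrix multiplication of the transition matrix.
Entry (0,0) of P^2 = 0.6449

0.6449


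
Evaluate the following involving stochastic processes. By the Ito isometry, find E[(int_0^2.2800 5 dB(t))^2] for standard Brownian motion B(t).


By Ito isometry: E[(int f dB)^2] = int f^2 dt
= 5^2 * 2.2800
= 25 * 2.2800 = 57.0000

57.0000


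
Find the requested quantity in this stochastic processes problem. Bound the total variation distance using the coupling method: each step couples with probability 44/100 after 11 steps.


TV distance bound <= (1-delta)^n
= (1 - 0.4400)^11
= 0.5600^11
= 0.0017

0.0017


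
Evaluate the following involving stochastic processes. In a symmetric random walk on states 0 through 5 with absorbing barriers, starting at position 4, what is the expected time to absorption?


For symmetric RW on 0,...,N with absorbing barriers, E(i) = i*(N-i)
E(4) = 4 * 1 = 4

4


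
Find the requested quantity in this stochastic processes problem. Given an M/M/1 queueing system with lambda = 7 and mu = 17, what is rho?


rho = lambda/mu
= 7/17
= 0.4118

0.4118


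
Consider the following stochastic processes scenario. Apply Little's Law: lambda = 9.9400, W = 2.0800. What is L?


Little's Law: L = lambda * W
= 9.9400 * 2.0800
= 20.6752

20.6752


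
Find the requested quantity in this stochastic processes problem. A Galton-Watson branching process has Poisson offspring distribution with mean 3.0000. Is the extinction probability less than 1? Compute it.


Since mu = 3.0000 > 1, extinction prob q < 1.
Solve s = exp(mu*(s-1)) iteratively.
q = 0.0595

0.0595


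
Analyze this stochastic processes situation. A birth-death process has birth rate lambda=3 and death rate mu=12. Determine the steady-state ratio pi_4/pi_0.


For birth-death process, pi_n/pi_0 = (lambda/mu)^n
= (3/12)^4
= 0.0039

0.0039


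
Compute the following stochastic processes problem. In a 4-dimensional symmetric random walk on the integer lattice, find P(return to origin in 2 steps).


P(return in 2 steps) = P(reverse first step) = 1/(2d)
= 1/8
= 0.1250

0.1250


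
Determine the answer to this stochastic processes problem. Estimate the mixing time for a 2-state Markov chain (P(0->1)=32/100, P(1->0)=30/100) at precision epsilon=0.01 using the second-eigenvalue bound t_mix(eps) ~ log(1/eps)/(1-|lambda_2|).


lambda_2 = |1 - p01 - p10| = |1 - 0.3200 - 0.3000| = 0.3800
t_mix ~ log(1/eps)/(1 - |lambda_2|)
= log(100)/(1 - 0.3800) = 4.6052/0.6200
= 7.4277

7.4277


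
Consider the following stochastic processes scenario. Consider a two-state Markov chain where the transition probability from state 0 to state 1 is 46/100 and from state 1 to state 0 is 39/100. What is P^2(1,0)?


Computing P^2 by matrix multiplication.
P = [[0.5400, 0.4600], [0.3900, 0.6100]]
After raising P to the power 2:
P^2(1,0) = 0.4485

0.4485


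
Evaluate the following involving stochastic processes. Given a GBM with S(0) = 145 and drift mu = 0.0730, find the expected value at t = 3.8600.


E[S(t)] = S(0) * exp(mu * t)
= 145 * exp(0.0730 * 3.8600)
= 145 * 1.3255
= 192.1956

192.1956


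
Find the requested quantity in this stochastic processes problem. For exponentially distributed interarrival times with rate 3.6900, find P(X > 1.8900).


P(X > t) = exp(-lambda * t)
= exp(-3.6900 * 1.8900)
= exp(-6.9741) = 9.3581e-04

9.3581e-04


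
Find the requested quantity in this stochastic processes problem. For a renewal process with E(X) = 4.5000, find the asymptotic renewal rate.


Long-run renewal rate = 1/E(X)
= 1/4.5000
= 0.2222

0.2222


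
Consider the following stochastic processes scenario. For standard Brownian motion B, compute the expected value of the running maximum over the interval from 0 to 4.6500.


E(max B(s)) = sqrt(2t/pi)
= sqrt(2*4.6500/pi)
= sqrt(2.9603)
= 1.7205

1.7205


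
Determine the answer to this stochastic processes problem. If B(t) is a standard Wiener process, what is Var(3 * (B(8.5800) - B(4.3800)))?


Var(alpha*(B(t)-B(s))) = alpha^2 * (t-s)
= 3^2 * (8.5800 - 4.3800)
= 9 * 4.2000
= 37.8000

37.8000


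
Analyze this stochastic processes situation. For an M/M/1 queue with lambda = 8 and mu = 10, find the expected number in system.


rho = 8/10 = 0.8000
L = rho/(1-rho)
= 0.8000/0.2000
= 4.0000

4.0000


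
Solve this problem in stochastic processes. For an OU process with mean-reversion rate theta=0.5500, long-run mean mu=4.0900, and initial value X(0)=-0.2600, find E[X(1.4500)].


E[X(t)] = mu + (X(0) - mu)*exp(-theta*t)
= 4.0900 + (-0.2600 - 4.0900)*exp(-0.5500*1.4500)
= 4.0900 + -4.3500 * 0.4505
= 2.1305

2.1305


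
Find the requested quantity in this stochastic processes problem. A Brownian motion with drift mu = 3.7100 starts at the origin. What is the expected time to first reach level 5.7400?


Expected first passage time = a/mu
= 5.7400/3.7100
= 1.5472

1.5472


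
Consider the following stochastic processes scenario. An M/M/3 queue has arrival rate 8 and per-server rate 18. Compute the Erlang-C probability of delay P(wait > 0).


a = lambda/mu = 0.4444
rho = a/c = 0.1481
Erlang-C formula applied:
C(c,a) = 0.0110

0.0110


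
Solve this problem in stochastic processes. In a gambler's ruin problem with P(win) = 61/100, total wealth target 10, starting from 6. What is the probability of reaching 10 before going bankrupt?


Gambler's ruin formula:
r = q/p = 0.3900/0.6100 = 0.6393
P(win) = (1 - r^i)/(1 - r^N)
= (1 - 0.6393^6)/(1 - 0.6393^10)
= 0.9425

0.9425


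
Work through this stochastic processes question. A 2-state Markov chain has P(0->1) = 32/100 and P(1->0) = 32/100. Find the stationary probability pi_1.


Stationary distribution: pi_0 = p10/(p01+p10), pi_1 = p01/(p01+p10)
p01 = 0.3200, p10 = 0.3200
pi_1 = 0.5000

0.5000


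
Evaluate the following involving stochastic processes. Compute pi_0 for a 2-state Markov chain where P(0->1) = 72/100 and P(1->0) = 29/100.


Stationary distribution: pi_0 = p10/(p01+p10), pi_1 = p01/(p01+p10)
p01 = 0.7200, p10 = 0.2900
pi_0 = 0.2871

0.2871


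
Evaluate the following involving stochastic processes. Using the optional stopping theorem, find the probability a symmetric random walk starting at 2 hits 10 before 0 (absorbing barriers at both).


By optional stopping theorem: E(M at tau) = M(0) = 2
P(hit 10)*10 + P(hit 0)*0 = 2
P(hit 10) = (2 - 0)/(10 - 0) = 1/5 = 0.2000

0.2000


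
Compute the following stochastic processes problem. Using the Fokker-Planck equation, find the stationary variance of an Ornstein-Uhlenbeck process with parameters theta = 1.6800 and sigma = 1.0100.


Stationary variance = sigma^2 / (2*theta)
= 1.0100^2 / (2*1.6800)
= 1.0201 / 3.3600
= 0.3036

0.3036


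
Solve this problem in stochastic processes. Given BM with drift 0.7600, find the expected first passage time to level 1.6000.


Expected first passage time = a/mu
= 1.6000/0.7600
= 2.1053

2.1053


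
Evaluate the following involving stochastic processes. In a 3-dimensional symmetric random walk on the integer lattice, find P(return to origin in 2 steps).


P(return in 2 steps) = P(reverse first step) = 1/(2d)
= 1/6
= 0.1667

0.1667


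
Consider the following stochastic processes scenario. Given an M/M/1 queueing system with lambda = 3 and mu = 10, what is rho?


rho = lambda/mu
= 3/10
= 0.3000

0.3000


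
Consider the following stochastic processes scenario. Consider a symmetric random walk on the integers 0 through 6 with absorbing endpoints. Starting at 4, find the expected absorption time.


For symmetric RW on 0,...,N with absorbing barriers, E(i) = i*(N-i)
E(4) = 4 * 2 = 8

8


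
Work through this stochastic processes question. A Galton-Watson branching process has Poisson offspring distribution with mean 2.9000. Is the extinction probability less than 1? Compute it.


Since mu = 2.9000 > 1, extinction prob q < 1.
Solve s = exp(mu*(s-1)) iteratively.
q = 0.0668

0.0668


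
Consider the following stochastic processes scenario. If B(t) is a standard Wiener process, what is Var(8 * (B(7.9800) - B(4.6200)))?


Var(alpha*(B(t)-B(s))) = alpha^2 * (t-s)
= 8^2 * (7.9800 - 4.6200)
= 64 * 3.3600
= 215.0400

215.0400


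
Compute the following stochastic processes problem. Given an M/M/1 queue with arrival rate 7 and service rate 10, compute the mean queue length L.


rho = 7/10 = 0.7000
L = rho/(1-rho)
= 0.7000/0.3000
= 2.3333

2.3333


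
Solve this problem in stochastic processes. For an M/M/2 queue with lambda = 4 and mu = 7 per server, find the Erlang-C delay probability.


a = lambda/mu = 0.5714
rho = a/c = 0.2857
Erlang-C formula applied:
C(c,a) = 0.1270

0.1270


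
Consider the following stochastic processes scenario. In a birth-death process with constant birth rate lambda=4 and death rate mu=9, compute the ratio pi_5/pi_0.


For birth-death process, pi_n/pi_0 = (lambda/mu)^n
= (4/9)^5
= 0.0173

0.0173


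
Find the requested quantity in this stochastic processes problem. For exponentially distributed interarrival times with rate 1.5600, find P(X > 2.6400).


P(X > t) = exp(-lambda * t)
= exp(-1.5600 * 2.6400)
= exp(-4.1184) = 0.0163

0.0163


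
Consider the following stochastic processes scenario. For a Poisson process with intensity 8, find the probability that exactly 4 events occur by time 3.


P(N(t)=k) = (lambda*t)^k * exp(-lambda*t) / k!
lambda*t = 24
= 24^4 * exp(-24) / 4!
= 331776 * 3.7751e-11 / 24
= 5.2187e-07

5.2187e-07


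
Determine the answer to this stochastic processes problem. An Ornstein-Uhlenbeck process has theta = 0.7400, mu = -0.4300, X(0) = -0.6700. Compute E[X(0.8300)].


E[X(t)] = mu + (X(0) - mu)*exp(-theta*t)
= -0.4300 + (-0.6700 - -0.4300)*exp(-0.7400*0.8300)
= -0.4300 + -0.2400 * 0.5411
= -0.5599

-0.5599


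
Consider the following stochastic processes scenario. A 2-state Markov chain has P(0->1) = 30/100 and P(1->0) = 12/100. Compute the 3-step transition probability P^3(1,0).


Computing P^3 by matrix multiplication.
P = [[0.7000, 0.3000], [0.1200, 0.8800]]
After raising P to the power 3:
P^3(1,0) = 0.2300

0.2300


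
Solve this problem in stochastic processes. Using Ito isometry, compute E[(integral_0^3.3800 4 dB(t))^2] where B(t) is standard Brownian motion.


By Ito isometry: E[(int f dB)^2] = int f^2 dt
= 4^2 * 3.3800
= 16 * 3.3800 = 54.0800

54.0800


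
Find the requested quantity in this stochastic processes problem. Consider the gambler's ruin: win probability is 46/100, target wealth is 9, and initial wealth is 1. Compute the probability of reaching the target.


Gambler's ruin formula:
r = q/p = 0.5400/0.4600 = 1.1739
P(win) = (1 - r^i)/(1 - r^N)
= (1 - 1.1739^1)/(1 - 1.1739^9)
= 0.0538

0.0538


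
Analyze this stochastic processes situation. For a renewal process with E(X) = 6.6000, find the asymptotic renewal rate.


Long-run renewal rate = 1/E(X)
= 1/6.6000
= 0.1515

0.1515


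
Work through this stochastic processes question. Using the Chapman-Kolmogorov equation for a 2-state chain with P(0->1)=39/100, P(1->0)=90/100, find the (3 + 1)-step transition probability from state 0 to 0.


P^4 = P^3 * P^1
Computing via matrix multiplication of the transition matrix.
Entry (0,0) of P^4 = 0.6998

0.6998


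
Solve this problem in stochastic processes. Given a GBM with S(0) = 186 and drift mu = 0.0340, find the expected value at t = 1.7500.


E[S(t)] = S(0) * exp(mu * t)
= 186 * exp(0.0340 * 1.7500)
= 186 * 1.0613
= 197.4029

197.4029


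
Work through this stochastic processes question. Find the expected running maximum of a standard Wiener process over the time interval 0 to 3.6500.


E(max B(s)) = sqrt(2t/pi)
= sqrt(2*3.6500/pi)
= sqrt(2.3237)
= 1.5244

1.5244


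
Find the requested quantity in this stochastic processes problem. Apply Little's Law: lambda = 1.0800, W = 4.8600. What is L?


Little's Law: L = lambda * W
= 1.0800 * 4.8600
= 5.2488

5.2488


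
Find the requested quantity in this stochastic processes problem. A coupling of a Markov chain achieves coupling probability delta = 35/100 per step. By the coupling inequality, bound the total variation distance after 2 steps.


TV distance bound <= (1-delta)^n
= (1 - 0.3500)^2
= 0.6500^2
= 0.4225

0.4225


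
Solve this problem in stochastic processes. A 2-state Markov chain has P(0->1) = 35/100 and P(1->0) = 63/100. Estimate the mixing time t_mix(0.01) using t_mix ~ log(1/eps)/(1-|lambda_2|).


lambda_2 = |1 - p01 - p10| = |1 - 0.3500 - 0.6300| = 0.0200
t_mix ~ log(1/eps)/(1 - |lambda_2|)
= log(100)/(1 - 0.0200) = 4.6052/0.9800
= 4.6992

4.6992


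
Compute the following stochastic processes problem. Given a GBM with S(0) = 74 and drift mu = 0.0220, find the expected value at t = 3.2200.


E[S(t)] = S(0) * exp(mu * t)
= 74 * exp(0.0220 * 3.2200)
= 74 * 1.0734
= 79.4323

79.4323


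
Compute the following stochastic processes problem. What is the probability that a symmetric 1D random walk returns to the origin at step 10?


P(S(10) = 0) = C(10,5) / 4^5
= 252 / 1024
= 0.2461

0.2461


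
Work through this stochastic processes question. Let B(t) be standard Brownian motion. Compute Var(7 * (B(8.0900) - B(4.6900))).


Var(alpha*(B(t)-B(s))) = alpha^2 * (t-s)
= 7^2 * (8.0900 - 4.6900)
= 49 * 3.4000
= 166.6000

166.6000


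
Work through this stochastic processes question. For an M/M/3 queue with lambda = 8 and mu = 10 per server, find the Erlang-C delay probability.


a = lambda/mu = 0.8000
rho = a/c = 0.2667
Erlang-C formula applied:
C(c,a) = 0.0520

0.0520


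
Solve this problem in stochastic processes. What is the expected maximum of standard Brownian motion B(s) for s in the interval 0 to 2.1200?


E(max B(s)) = sqrt(2t/pi)
= sqrt(2*2.1200/pi)
= sqrt(1.3496)
= 1.1617

1.1617


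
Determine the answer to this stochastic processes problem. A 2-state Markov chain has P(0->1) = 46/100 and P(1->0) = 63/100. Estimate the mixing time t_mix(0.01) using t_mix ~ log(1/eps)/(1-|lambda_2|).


lambda_2 = |1 - p01 - p10| = |1 - 0.4600 - 0.6300| = 0.0900
t_mix ~ log(1/eps)/(1 - |lambda_2|)
= log(100)/(1 - 0.0900) = 4.6052/0.9100
= 5.0606

5.0606


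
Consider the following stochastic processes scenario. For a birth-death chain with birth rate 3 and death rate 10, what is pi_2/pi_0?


For birth-death process, pi_n/pi_0 = (lambda/mu)^n
= (3/10)^2
= 0.0900

0.0900


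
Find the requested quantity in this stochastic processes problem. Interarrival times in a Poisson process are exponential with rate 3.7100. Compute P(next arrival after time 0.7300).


P(X > t) = exp(-lambda * t)
= exp(-3.7100 * 0.7300)
= exp(-2.7083) = 0.0667

0.0667


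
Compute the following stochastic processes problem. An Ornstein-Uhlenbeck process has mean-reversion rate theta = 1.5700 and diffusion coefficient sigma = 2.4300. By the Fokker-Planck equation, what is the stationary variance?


Stationary variance = sigma^2 / (2*theta)
= 2.4300^2 / (2*1.5700)
= 5.9049 / 3.1400
= 1.8805

1.8805


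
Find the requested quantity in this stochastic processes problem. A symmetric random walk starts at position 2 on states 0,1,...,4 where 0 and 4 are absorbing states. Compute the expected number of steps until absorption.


For symmetric RW on 0,...,N with absorbing barriers, E(i) = i*(N-i)
E(2) = 2 * 2 = 4

4


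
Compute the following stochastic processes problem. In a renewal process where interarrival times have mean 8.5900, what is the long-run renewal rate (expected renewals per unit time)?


Long-run renewal rate = 1/E(X)
= 1/8.5900
= 0.1164

0.1164


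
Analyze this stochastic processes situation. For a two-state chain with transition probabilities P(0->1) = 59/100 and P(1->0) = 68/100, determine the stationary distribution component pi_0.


Stationary distribution: pi_0 = p10/(p01+p10), pi_1 = p01/(p01+p10)
p01 = 0.5900, p10 = 0.6800
pi_0 = 0.5354

0.5354


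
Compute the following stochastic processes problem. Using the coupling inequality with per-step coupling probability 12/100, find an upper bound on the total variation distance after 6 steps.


TV distance bound <= (1-delta)^n
= (1 - 0.1200)^6
= 0.8800^6
= 0.4644

0.4644


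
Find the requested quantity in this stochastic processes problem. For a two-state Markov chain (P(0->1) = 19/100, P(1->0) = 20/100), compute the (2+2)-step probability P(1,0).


P^4 = P^2 * P^2
Computing via matrix multiplication of the transition matrix.
Entry (1,0) of P^4 = 0.4418

0.4418


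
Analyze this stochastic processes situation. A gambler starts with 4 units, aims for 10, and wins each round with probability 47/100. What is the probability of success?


Gambler's ruin formula:
r = q/p = 0.5300/0.4700 = 1.1277
P(win) = (1 - r^i)/(1 - r^N)
= (1 - 1.1277^4)/(1 - 1.1277^10)
= 0.2654

0.2654


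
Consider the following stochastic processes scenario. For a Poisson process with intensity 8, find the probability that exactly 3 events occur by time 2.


P(N(t)=k) = (lambda*t)^k * exp(-lambda*t) / k!
lambda*t = 16
= 16^3 * exp(-16) / 3!
= 4096 * 1.1254e-07 / 6
= 7.6824e-05

7.6824e-05


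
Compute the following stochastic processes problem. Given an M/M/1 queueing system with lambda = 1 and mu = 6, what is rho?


rho = lambda/mu
= 1/6
= 0.1667

0.1667


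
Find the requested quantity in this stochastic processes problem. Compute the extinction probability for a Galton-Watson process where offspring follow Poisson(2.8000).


Since mu = 2.8000 > 1, extinction prob q < 1.
Solve s = exp(mu*(s-1)) iteratively.
q = 0.0750

0.0750


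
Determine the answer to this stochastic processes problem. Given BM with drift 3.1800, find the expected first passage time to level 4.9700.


Expected first passage time = a/mu
= 4.9700/3.1800
= 1.5629

1.5629


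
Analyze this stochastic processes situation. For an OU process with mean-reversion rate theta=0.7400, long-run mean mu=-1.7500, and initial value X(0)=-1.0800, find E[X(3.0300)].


E[X(t)] = mu + (X(0) - mu)*exp(-theta*t)
= -1.7500 + (-1.0800 - -1.7500)*exp(-0.7400*3.0300)
= -1.7500 + 0.6700 * 0.1062
= -1.6788

-1.6788


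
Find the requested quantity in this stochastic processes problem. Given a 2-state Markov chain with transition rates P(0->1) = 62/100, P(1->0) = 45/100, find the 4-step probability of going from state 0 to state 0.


Computing P^4 by matrix multiplication.
P = [[0.3800, 0.6200], [0.4500, 0.5500]]
After raising P to the power 4:
P^4(0,0) = 0.4206

0.4206


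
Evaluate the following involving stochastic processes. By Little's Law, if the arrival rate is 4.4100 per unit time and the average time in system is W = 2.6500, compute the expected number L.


Little's Law: L = lambda * W
= 4.4100 * 2.6500
= 11.6865

11.6865


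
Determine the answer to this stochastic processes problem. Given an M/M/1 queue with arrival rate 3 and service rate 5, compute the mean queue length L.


rho = 3/5 = 0.6000
L = rho/(1-rho)
= 0.6000/0.4000
= 1.5000

1.5000


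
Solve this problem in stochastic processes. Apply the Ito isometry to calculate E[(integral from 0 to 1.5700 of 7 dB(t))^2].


By Ito isometry: E[(int f dB)^2] = int f^2 dt
= 7^2 * 1.5700
= 49 * 1.5700 = 76.9300

76.9300


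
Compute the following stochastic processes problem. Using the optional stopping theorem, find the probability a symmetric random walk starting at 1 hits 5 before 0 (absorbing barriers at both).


By optional stopping theorem: E(M at tau) = M(0) = 1
P(hit 5)*5 + P(hit 0)*0 = 1
P(hit 5) = (1 - 0)/(5 - 0) = 1/5 = 0.2000

0.2000


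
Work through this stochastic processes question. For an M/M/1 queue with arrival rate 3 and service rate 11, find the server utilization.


rho = lambda/mu
= 3/11
= 0.2727

0.2727


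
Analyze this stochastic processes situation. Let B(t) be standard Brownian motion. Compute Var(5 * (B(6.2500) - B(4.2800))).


Var(alpha*(B(t)-B(s))) = alpha^2 * (t-s)
= 5^2 * (6.2500 - 4.2800)
= 25 * 1.9700
= 49.2500

49.2500


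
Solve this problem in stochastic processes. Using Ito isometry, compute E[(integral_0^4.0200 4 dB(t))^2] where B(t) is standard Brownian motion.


By Ito isometry: E[(int f dB)^2] = int f^2 dt
= 4^2 * 4.0200
= 16 * 4.0200 = 64.3200

64.3200


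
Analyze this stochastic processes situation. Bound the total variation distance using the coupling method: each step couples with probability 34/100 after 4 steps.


TV distance bound <= (1-delta)^n
= (1 - 0.3400)^4
= 0.6600^4
= 0.1897

0.1897


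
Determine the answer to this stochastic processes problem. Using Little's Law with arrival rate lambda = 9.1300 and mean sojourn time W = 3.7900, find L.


Little's Law: L = lambda * W
= 9.1300 * 3.7900
= 34.6027

34.6027


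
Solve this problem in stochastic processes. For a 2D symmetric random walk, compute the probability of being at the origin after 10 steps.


P = C(10,5)^2 / 4^10
= 252^2 / 1048576
= 63504 / 1048576
= 0.0606

0.0606


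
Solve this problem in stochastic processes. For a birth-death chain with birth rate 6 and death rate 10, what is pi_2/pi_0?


For birth-death process, pi_n/pi_0 = (lambda/mu)^n
= (6/10)^2
= 0.3600

0.3600


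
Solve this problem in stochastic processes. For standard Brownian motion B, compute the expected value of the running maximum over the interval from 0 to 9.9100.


E(max B(s)) = sqrt(2t/pi)
= sqrt(2*9.9100/pi)
= sqrt(6.3089)
= 2.5118

2.5118


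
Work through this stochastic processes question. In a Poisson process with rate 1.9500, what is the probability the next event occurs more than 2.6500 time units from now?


P(X > t) = exp(-lambda * t)
= exp(-1.9500 * 2.6500)
= exp(-5.1675) = 0.0057

0.0057


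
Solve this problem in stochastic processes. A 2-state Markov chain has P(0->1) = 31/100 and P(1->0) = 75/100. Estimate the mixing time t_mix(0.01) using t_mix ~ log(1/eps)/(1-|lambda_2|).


lambda_2 = |1 - p01 - p10| = |1 - 0.3100 - 0.7500| = 0.0600
t_mix ~ log(1/eps)/(1 - |lambda_2|)
= log(100)/(1 - 0.0600) = 4.6052/0.9400
= 4.8991

4.8991
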